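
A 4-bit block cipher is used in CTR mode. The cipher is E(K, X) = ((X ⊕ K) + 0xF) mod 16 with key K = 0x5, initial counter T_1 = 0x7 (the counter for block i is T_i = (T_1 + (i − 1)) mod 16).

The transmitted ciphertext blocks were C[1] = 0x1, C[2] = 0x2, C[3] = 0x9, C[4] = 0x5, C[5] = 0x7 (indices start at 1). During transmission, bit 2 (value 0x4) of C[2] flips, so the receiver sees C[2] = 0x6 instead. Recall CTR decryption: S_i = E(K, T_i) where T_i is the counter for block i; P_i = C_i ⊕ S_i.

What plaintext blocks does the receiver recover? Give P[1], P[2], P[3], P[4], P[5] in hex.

P[1] = 0x0, P[2] = 0xA, P[3] = 0x2, P[4] = 0xB, P[5] = 0xA

Only C[2] changed, to 0x6. In CTR, a change in C_i flips the same bit in P_i only; the keystream is unaffected. Decrypting the received ciphertext:
P[1]: T = 0x7, S = E(K, T) = 0x1; 0x1 ⊕ 0x1 = 0x0.
P[2]: T = 0x8, S = E(K, T) = 0xC; 0x6 ⊕ 0xC = 0xA.
P[3]: T = 0x9, S = E(K, T) = 0xB; 0x9 ⊕ 0xB = 0x2.
P[4]: T = 0xA, S = E(K, T) = 0xE; 0x5 ⊕ 0xE = 0xB.
P[5]: T = 0xB, S = E(K, T) = 0xD; 0x7 ⊕ 0xD = 0xA.
Blocks that differ from the original plaintext: P[2].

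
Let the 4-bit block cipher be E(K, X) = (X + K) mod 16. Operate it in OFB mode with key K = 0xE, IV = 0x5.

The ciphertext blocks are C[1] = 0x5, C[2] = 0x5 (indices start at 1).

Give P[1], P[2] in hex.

OFB decryption: S_i = E(K, S_{i−1}) with S_{0} = IV; P_i = C_i ⊕ S_i.
P[1]: S = E(K, 0x5) = 0x3; 0x5 ⊕ 0x3 = 0x6.
P[2]: S = E(K, 0x3) = 0x1; 0x5 ⊕ 0x1 = 0x4.

P[1] = 0x6, P[2] = 0x4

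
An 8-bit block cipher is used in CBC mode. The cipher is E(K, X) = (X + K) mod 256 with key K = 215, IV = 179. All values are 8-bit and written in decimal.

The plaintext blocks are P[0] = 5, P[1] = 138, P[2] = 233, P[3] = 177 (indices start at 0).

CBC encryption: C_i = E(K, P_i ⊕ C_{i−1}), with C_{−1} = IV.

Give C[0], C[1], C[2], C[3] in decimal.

C[0] = 141, C[1] = 222, C[2] = 14, C[3] = 150

C[0]: P[0] ⊕ 179 = 182; E(K, 182) = 141.
C[1]: P[1] ⊕ 141 = 7; E(K, 7) = 222.
C[2]: P[2] ⊕ 222 = 55; E(K, 55) = 14.
C[3]: P[3] ⊕ 14 = 191; E(K, 191) = 150.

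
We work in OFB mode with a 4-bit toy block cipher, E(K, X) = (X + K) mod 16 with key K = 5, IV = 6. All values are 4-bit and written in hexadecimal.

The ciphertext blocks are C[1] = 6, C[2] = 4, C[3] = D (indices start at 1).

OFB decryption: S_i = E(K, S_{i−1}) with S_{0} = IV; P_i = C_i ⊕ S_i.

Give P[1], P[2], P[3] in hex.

P[1]: S = E(K, 6) = B; 6 ⊕ B = D.
P[2]: S = E(K, B) = 0; 4 ⊕ 0 = 4.
P[3]: S = E(K, 0) = 5; D ⊕ 5 = 8.

P[1] = D, P[2] = 4, P[3] = 8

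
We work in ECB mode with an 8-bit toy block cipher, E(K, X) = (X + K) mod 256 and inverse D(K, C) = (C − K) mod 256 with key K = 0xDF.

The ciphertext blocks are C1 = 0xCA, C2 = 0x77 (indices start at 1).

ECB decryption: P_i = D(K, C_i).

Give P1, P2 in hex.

P1 = 0xEB, P2 = 0x98

P1: D(K, 0xCA) = 0xEB.
P2: D(K, 0x77) = 0x98.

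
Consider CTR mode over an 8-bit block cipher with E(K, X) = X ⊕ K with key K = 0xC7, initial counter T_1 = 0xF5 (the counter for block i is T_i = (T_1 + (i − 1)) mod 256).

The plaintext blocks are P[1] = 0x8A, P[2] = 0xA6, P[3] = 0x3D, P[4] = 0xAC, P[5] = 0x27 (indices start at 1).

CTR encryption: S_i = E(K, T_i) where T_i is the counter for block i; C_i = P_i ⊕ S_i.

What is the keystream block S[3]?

0x30

C[1]: T = 0xF5, S = E(K, T) = 0x32; 0x8A ⊕ 0x32 = 0xB8.
C[2]: T = 0xF6, S = E(K, T) = 0x31; 0xA6 ⊕ 0x31 = 0x97.
C[3]: T = 0xF7, S = E(K, T) = 0x30; 0x3D ⊕ 0x30 = 0x0D.
So S[3] = 0x30.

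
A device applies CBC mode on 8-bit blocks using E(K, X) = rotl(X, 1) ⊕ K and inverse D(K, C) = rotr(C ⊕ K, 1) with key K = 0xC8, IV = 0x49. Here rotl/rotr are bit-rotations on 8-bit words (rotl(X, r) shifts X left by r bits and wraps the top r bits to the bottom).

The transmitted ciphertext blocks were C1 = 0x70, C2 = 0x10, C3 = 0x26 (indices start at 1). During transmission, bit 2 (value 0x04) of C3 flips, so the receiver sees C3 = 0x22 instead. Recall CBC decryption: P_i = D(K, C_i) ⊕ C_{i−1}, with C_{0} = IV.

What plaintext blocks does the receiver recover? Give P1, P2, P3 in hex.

P1 = 0x15, P2 = 0x1C, P3 = 0x65

Only C3 changed, to 0x22. In CBC, a change in C_i garbles P_i and flips the same bit in P_{i+1}. Decrypting the received ciphertext:
P1: D(K, 0x70) = 0x5C; 0x5C ⊕ 0x49 = 0x15.
P2: D(K, 0x10) = 0x6C; 0x6C ⊕ 0x70 = 0x1C.
P3: D(K, 0x22) = 0x75; 0x75 ⊕ 0x10 = 0x65.
Blocks that differ from the original plaintext: P3.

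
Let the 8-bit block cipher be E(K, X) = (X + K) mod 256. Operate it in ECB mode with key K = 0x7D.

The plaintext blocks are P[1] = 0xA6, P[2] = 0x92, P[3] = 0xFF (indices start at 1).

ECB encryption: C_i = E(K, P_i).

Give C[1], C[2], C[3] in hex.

C[1] = 0x23, C[2] = 0x0F, C[3] = 0x7C

C[1]: E(K, 0xA6) = 0x23.
C[2]: E(K, 0x92) = 0x0F.
C[3]: E(K, 0xFF) = 0x7C.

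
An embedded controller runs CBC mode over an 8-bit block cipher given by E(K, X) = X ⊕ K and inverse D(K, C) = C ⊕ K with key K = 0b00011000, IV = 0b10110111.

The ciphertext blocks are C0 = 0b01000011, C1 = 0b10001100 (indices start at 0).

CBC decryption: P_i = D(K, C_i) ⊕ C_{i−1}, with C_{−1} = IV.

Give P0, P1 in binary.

P0 = 0b11101100, P1 = 0b11010111

P0: D(K, 0b01000011) = 0b01011011; 0b01011011 ⊕ 0b10110111 = 0b11101100.
P1: D(K, 0b10001100) = 0b10010100; 0b10010100 ⊕ 0b01000011 = 0b11010111.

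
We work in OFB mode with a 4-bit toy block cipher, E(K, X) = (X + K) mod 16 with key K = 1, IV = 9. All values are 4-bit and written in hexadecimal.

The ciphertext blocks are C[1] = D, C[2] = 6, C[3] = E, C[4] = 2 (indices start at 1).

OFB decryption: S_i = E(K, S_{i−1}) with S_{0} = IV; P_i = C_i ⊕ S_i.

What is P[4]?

P[1]: S = E(K, 9) = A; D ⊕ A = 7.
P[2]: S = E(K, A) = B; 6 ⊕ B = D.
P[3]: S = E(K, B) = C; E ⊕ C = 2.
P[4]: S = E(K, C) = D; 2 ⊕ D = F.

P[4] = F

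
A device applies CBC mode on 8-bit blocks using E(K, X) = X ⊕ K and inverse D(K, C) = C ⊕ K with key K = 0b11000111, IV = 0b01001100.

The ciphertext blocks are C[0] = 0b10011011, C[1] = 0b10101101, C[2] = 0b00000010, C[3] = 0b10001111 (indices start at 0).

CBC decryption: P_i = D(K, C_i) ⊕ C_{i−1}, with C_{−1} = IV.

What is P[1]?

P[1] = 0b11110001

P[1]: D(K, 0b10101101) = 0b01101010; 0b01101010 ⊕ 0b10011011 = 0b11110001.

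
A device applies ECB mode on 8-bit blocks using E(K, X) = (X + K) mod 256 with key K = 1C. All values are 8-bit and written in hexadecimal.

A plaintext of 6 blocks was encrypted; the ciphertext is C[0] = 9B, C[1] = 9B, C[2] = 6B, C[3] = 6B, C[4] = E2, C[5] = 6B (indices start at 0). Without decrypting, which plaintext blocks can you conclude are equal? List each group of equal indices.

P[0] = P[1]; P[2] = P[3] = P[5]

ECB encrypts each block independently with the same key, so equal ciphertext blocks imply equal plaintext blocks.
C[0] = C[1] = 9B, so P[0] = P[1].
C[2] = C[3] = C[5] = 6B, so P[2] = P[3] = P[5].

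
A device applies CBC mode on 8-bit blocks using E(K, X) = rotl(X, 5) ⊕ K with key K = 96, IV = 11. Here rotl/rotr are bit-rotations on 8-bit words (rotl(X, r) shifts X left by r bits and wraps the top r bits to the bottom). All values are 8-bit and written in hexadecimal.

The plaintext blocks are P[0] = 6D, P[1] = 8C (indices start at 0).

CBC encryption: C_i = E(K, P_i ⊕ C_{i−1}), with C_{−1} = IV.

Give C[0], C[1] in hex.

C[0] = 19, C[1] = 24

C[0]: P[0] ⊕ 11 = 7C; E(K, 7C) = 19.
C[1]: P[1] ⊕ 19 = 95; E(K, 95) = 24.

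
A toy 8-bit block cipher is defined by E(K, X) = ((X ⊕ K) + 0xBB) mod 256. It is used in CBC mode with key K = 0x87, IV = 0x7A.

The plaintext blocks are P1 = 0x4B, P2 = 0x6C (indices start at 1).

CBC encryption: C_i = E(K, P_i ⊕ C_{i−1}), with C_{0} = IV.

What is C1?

C1 = 0x71

C1: P1 ⊕ 0x7A = 0x31; E(K, 0x31) = 0x71.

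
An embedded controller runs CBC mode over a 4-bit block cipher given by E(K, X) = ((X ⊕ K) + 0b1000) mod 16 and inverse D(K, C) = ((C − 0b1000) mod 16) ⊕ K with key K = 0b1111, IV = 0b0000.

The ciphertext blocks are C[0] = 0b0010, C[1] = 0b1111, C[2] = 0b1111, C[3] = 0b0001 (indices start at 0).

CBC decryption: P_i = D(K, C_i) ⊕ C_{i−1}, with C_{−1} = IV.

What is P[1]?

P[1] = 0b1010

P[1]: D(K, 0b1111) = 0b1000; 0b1000 ⊕ 0b0010 = 0b1010.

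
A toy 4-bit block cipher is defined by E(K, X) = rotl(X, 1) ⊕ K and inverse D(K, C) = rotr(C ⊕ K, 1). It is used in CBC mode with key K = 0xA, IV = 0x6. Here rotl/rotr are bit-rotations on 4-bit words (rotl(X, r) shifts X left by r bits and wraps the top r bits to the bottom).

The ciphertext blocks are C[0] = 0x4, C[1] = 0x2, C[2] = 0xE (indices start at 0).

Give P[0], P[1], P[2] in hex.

CBC decryption: P_i = D(K, C_i) ⊕ C_{i−1}, with C_{−1} = IV.
P[0]: D(K, 0x4) = 0x7; 0x7 ⊕ 0x6 = 0x1.
P[1]: D(K, 0x2) = 0x4; 0x4 ⊕ 0x4 = 0x0.
P[2]: D(K, 0xE) = 0x2; 0x2 ⊕ 0x2 = 0x0.

P[0] = 0x1, P[1] = 0x0, P[2] = 0x0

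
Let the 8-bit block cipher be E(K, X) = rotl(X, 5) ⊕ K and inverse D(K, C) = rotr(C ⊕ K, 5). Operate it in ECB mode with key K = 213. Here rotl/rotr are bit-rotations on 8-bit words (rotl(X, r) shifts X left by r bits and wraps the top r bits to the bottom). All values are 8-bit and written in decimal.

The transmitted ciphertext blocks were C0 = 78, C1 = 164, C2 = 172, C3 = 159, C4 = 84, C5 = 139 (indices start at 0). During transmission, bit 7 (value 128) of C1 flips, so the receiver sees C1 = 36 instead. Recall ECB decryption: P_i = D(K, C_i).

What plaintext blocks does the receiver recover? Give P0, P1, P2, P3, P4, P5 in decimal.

Only C1 changed, to 36. In ECB, a change in C_i affects only P_i. Decrypting the received ciphertext:
P0: D(K, 78) = 220.
P1: D(K, 36) = 143.
P2: D(K, 172) = 203.
P3: D(K, 159) = 82.
P4: D(K, 84) = 12.
P5: D(K, 139) = 242.
Blocks that differ from the original plaintext: P1.

P0 = 220, P1 = 143, P2 = 203, P3 = 82, P4 = 12, P5 = 242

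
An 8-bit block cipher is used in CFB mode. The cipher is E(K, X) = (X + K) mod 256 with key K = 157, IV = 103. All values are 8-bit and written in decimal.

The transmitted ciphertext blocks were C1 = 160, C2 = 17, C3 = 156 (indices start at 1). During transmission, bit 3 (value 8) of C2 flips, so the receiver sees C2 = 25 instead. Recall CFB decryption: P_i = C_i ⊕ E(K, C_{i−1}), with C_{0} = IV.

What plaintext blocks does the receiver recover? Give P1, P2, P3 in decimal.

P1 = 164, P2 = 36, P3 = 42

Only C2 changed, to 25. In CFB, a change in C_i flips the same bit in P_i and garbles P_{i+1}. Decrypting the received ciphertext:
P1: E(K, 103) = 4; 160 ⊕ 4 = 164.
P2: E(K, 160) = 61; 25 ⊕ 61 = 36.
P3: E(K, 25) = 182; 156 ⊕ 182 = 42.
Blocks that differ from the original plaintext: P2, P3.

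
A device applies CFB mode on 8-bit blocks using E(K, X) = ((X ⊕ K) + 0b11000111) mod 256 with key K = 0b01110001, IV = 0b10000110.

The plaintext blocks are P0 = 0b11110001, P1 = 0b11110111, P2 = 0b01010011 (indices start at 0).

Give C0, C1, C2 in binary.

CFB encryption: C_i = P_i ⊕ E(K, C_{i−1}), with C_{−1} = IV.
C0: E(K, 0b10000110) = 0b10111110; 0b11110001 ⊕ 0b10111110 = 0b01001111.
C1: E(K, 0b01001111) = 0b00000101; 0b11110111 ⊕ 0b00000101 = 0b11110010.
C2: E(K, 0b11110010) = 0b01001010; 0b01010011 ⊕ 0b01001010 = 0b00011001.

C0 = 0b01001111, C1 = 0b11110010, C2 = 0b00011001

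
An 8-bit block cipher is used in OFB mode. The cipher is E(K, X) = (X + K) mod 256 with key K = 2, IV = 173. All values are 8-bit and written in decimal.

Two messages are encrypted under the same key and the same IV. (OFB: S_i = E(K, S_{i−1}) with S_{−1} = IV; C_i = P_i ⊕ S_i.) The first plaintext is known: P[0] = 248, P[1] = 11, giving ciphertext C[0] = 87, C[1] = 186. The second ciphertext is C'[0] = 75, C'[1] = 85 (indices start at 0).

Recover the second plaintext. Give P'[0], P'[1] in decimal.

In OFB with a reused IV, both messages share the same keystream S_i, so C_i ⊕ C'_i = P_i ⊕ P'_i and thus P'_i = P_i ⊕ C_i ⊕ C'_i.
P'[0]: 248 ⊕ 87 ⊕ 75 = 228.
P'[1]: 11 ⊕ 186 ⊕ 85 = 228.

P'[0] = 228, P'[1] = 228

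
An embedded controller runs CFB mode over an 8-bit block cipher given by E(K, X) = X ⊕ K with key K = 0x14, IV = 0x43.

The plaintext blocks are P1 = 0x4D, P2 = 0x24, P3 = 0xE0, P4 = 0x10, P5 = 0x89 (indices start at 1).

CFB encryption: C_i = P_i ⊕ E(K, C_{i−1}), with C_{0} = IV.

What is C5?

C1: E(K, 0x43) = 0x57; 0x4D ⊕ 0x57 = 0x1A.
C2: E(K, 0x1A) = 0x0E; 0x24 ⊕ 0x0E = 0x2A.
C3: E(K, 0x2A) = 0x3E; 0xE0 ⊕ 0x3E = 0xDE.
C4: E(K, 0xDE) = 0xCA; 0x10 ⊕ 0xCA = 0xDA.
C5: E(K, 0xDA) = 0xCE; 0x89 ⊕ 0xCE = 0x47.

C5 = 0x47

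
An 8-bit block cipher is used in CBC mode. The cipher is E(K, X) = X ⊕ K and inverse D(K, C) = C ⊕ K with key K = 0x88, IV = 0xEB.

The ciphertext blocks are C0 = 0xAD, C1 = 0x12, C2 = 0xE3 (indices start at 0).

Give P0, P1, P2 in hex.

P0 = 0xCE, P1 = 0x37, P2 = 0x79

CBC decryption: P_i = D(K, C_i) ⊕ C_{i−1}, with C_{−1} = IV.
P0: D(K, 0xAD) = 0x25; 0x25 ⊕ 0xEB = 0xCE.
P1: D(K, 0x12) = 0x9A; 0x9A ⊕ 0xAD = 0x37.
P2: D(K, 0xE3) = 0x6B; 0x6B ⊕ 0x12 = 0x79.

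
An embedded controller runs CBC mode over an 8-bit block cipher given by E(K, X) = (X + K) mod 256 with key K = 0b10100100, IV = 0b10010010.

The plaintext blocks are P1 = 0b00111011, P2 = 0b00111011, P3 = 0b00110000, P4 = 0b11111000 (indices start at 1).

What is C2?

CBC encryption: C_i = E(K, P_i ⊕ C_{i−1}), with C_{0} = IV.
C1: P1 ⊕ 0b10010010 = 0b10101001; E(K, 0b10101001) = 0b01001101.
C2: P2 ⊕ 0b01001101 = 0b01110110; E(K, 0b01110110) = 0b00011010.

C2 = 0b00011010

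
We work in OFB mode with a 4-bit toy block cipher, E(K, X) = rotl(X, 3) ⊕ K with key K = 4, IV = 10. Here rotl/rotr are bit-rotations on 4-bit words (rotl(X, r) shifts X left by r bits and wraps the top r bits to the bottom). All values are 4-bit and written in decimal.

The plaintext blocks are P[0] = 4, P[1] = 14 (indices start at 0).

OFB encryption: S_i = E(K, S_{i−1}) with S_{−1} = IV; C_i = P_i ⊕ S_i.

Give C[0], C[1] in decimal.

C[0]: S = E(K, 10) = 1; 4 ⊕ 1 = 5.
C[1]: S = E(K, 1) = 12; 14 ⊕ 12 = 2.

C[0] = 5, C[1] = 2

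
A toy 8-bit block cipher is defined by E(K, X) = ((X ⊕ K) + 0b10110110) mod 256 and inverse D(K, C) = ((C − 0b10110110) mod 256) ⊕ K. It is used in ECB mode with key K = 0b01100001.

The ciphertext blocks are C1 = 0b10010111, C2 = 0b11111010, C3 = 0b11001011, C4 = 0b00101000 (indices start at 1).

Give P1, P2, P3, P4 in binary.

ECB decryption: P_i = D(K, C_i).
P1: D(K, 0b10010111) = 0b10000000.
P2: D(K, 0b11111010) = 0b00100101.
P3: D(K, 0b11001011) = 0b01110100.
P4: D(K, 0b00101000) = 0b00010011.

P1 = 0b10000000, P2 = 0b00100101, P3 = 0b01110100, P4 = 0b00010011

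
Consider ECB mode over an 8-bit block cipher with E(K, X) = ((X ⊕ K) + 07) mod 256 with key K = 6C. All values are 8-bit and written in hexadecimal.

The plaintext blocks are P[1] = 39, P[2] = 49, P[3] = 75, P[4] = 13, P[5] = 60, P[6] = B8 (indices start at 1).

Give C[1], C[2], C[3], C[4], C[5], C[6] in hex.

C[1] = 5C, C[2] = 2C, C[3] = 20, C[4] = 86, C[5] = 13, C[6] = DB

ECB encryption: C_i = E(K, P_i).
C[1]: E(K, 39) = 5C.
C[2]: E(K, 49) = 2C.
C[3]: E(K, 75) = 20.
C[4]: E(K, 13) = 86.
C[5]: E(K, 60) = 13.
C[6]: E(K, B8) = DB.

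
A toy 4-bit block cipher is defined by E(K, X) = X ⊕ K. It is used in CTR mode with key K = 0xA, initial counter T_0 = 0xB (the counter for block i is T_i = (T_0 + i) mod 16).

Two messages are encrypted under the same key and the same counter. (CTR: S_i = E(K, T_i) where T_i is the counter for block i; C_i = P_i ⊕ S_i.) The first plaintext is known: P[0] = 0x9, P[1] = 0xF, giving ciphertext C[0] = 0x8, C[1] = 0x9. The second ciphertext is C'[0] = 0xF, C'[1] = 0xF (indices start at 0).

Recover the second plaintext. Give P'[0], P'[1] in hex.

In CTR with a reused counter, both messages share the same keystream S_i, so C_i ⊕ C'_i = P_i ⊕ P'_i and thus P'_i = P_i ⊕ C_i ⊕ C'_i.
P'[0]: 0x9 ⊕ 0x8 ⊕ 0xF = 0xE.
P'[1]: 0xF ⊕ 0x9 ⊕ 0xF = 0x9.

P'[0] = 0xE, P'[1] = 0x9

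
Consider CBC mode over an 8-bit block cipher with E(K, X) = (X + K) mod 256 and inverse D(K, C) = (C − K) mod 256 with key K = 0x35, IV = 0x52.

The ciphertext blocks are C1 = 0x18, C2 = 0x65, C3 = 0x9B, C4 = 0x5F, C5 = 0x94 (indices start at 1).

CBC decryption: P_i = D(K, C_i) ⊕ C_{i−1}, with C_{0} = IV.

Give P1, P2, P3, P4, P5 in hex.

P1: D(K, 0x18) = 0xE3; 0xE3 ⊕ 0x52 = 0xB1.
P2: D(K, 0x65) = 0x30; 0x30 ⊕ 0x18 = 0x28.
P3: D(K, 0x9B) = 0x66; 0x66 ⊕ 0x65 = 0x03.
P4: D(K, 0x5F) = 0x2A; 0x2A ⊕ 0x9B = 0xB1.
P5: D(K, 0x94) = 0x5F; 0x5F ⊕ 0x5F = 0x00.

P1 = 0xB1, P2 = 0x28, P3 = 0x03, P4 = 0xB1, P5 = 0x00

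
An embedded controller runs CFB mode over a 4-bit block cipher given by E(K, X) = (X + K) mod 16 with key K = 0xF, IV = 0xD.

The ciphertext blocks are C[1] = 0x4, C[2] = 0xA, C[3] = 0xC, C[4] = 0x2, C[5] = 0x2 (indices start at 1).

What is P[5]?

P[5] = 0x3

CFB decryption: P_i = C_i ⊕ E(K, C_{i−1}), with C_{0} = IV.
P[5]: E(K, 0x2) = 0x1; 0x2 ⊕ 0x1 = 0x3.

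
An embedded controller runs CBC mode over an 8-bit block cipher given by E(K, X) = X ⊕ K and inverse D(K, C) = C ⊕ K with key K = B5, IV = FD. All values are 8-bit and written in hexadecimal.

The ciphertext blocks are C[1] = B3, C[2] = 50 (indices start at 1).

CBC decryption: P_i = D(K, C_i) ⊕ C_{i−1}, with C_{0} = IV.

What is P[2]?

P[2]: D(K, 50) = E5; E5 ⊕ B3 = 56.

P[2] = 56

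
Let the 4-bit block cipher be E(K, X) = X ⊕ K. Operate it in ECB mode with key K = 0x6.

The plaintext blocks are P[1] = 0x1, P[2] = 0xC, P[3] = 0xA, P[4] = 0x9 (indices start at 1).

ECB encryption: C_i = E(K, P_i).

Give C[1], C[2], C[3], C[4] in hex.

C[1] = 0x7, C[2] = 0xA, C[3] = 0xC, C[4] = 0xF

C[1]: E(K, 0x1) = 0x7.
C[2]: E(K, 0xC) = 0xA.
C[3]: E(K, 0xA) = 0xC.
C[4]: E(K, 0x9) = 0xF.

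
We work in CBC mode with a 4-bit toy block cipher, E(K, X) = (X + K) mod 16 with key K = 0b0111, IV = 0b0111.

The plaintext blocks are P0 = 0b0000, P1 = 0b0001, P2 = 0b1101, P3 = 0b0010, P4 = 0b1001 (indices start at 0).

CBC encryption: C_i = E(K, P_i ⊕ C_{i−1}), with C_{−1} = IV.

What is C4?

C4 = 0b0101

C0: P0 ⊕ 0b0111 = 0b0111; E(K, 0b0111) = 0b1110.
C1: P1 ⊕ 0b1110 = 0b1111; E(K, 0b1111) = 0b0110.
C2: P2 ⊕ 0b0110 = 0b1011; E(K, 0b1011) = 0b0010.
C3: P3 ⊕ 0b0010 = 0b0000; E(K, 0b0000) = 0b0111.
C4: P4 ⊕ 0b0111 = 0b1110; E(K, 0b1110) = 0b0101.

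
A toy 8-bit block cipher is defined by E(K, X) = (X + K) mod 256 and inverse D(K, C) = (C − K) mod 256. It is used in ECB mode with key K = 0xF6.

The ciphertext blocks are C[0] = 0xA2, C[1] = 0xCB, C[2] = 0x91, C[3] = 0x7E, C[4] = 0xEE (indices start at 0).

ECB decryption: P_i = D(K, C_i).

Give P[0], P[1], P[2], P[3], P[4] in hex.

P[0]: D(K, 0xA2) = 0xAC.
P[1]: D(K, 0xCB) = 0xD5.
P[2]: D(K, 0x91) = 0x9B.
P[3]: D(K, 0x7E) = 0x88.
P[4]: D(K, 0xEE) = 0xF8.

P[0] = 0xAC, P[1] = 0xD5, P[2] = 0x9B, P[3] = 0x88, P[4] = 0xF8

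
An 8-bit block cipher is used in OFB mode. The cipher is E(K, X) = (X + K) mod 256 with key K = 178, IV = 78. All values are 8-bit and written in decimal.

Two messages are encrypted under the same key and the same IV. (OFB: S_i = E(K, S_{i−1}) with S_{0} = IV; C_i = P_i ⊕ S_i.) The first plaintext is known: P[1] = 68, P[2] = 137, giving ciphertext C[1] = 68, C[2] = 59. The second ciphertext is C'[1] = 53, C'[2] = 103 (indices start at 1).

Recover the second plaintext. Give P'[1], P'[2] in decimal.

P'[1] = 53, P'[2] = 213

In OFB with a reused IV, both messages share the same keystream S_i, so C_i ⊕ C'_i = P_i ⊕ P'_i and thus P'_i = P_i ⊕ C_i ⊕ C'_i.
P'[1]: 68 ⊕ 68 ⊕ 53 = 53.
P'[2]: 137 ⊕ 59 ⊕ 103 = 213.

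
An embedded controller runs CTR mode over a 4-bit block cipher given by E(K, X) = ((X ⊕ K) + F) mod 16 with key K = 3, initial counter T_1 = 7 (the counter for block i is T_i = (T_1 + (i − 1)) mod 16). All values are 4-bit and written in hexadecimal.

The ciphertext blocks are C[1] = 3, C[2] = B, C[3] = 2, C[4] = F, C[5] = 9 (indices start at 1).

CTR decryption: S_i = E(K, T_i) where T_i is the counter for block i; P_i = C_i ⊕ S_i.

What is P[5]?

P[5]: T = B, S = E(K, T) = 7; 9 ⊕ 7 = E.

P[5] = E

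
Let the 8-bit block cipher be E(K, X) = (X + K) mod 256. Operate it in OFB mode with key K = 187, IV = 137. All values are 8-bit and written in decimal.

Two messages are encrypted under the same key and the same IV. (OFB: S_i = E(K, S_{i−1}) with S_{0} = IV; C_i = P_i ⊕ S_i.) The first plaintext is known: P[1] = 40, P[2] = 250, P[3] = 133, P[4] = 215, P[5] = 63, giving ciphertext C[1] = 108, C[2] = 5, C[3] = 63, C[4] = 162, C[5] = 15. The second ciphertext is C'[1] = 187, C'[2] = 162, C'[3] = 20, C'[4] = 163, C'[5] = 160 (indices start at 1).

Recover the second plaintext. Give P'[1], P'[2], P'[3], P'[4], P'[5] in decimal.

P'[1] = 255, P'[2] = 93, P'[3] = 174, P'[4] = 214, P'[5] = 144

In OFB with a reused IV, both messages share the same keystream S_i, so C_i ⊕ C'_i = P_i ⊕ P'_i and thus P'_i = P_i ⊕ C_i ⊕ C'_i.
P'[1]: 40 ⊕ 108 ⊕ 187 = 255.
P'[2]: 250 ⊕ 5 ⊕ 162 = 93.
P'[3]: 133 ⊕ 63 ⊕ 20 = 174.
P'[4]: 215 ⊕ 162 ⊕ 163 = 214.
P'[5]: 63 ⊕ 15 ⊕ 160 = 144.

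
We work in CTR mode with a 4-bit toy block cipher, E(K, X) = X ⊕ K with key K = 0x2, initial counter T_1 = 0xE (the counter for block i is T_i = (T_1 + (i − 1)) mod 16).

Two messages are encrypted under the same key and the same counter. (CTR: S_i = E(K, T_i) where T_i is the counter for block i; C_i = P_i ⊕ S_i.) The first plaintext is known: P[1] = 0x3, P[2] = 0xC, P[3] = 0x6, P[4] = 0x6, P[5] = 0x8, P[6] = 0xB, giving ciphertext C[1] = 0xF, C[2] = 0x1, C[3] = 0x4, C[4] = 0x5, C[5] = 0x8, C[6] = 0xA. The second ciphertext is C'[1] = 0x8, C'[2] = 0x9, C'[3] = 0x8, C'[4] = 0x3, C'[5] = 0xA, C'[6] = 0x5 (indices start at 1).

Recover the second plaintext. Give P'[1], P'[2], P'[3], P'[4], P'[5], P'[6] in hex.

In CTR with a reused counter, both messages share the same keystream S_i, so C_i ⊕ C'_i = P_i ⊕ P'_i and thus P'_i = P_i ⊕ C_i ⊕ C'_i.
P'[1]: 0x3 ⊕ 0xF ⊕ 0x8 = 0x4.
P'[2]: 0xC ⊕ 0x1 ⊕ 0x9 = 0x4.
P'[3]: 0x6 ⊕ 0x4 ⊕ 0x8 = 0xA.
P'[4]: 0x6 ⊕ 0x5 ⊕ 0x3 = 0x0.
P'[5]: 0x8 ⊕ 0x8 ⊕ 0xA = 0xA.
P'[6]: 0xB ⊕ 0xA ⊕ 0x5 = 0x4.

P'[1] = 0x4, P'[2] = 0x4, P'[3] = 0xA, P'[4] = 0x0, P'[5] = 0xA, P'[6] = 0x4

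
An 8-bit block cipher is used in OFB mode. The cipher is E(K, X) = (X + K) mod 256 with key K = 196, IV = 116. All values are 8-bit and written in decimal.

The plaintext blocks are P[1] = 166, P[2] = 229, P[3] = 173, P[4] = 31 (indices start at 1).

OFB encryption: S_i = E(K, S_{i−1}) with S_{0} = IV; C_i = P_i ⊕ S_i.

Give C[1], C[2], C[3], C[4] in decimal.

C[1]: S = E(K, 116) = 56; 166 ⊕ 56 = 158.
C[2]: S = E(K, 56) = 252; 229 ⊕ 252 = 25.
C[3]: S = E(K, 252) = 192; 173 ⊕ 192 = 109.
C[4]: S = E(K, 192) = 132; 31 ⊕ 132 = 155.

C[1] = 158, C[2] = 25, C[3] = 109, C[4] = 155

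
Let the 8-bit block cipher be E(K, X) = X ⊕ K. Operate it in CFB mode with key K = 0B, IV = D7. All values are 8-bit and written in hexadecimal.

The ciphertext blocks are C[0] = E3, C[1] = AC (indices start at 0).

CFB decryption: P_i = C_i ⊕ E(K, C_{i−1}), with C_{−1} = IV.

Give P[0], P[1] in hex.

P[0] = 3F, P[1] = 44

P[0]: E(K, D7) = DC; E3 ⊕ DC = 3F.
P[1]: E(K, E3) = E8; AC ⊕ E8 = 44.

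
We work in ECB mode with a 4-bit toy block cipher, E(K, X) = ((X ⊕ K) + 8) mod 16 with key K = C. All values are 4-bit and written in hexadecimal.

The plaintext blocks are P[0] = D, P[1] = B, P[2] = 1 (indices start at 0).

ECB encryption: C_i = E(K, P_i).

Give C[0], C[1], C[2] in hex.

C[0] = 9, C[1] = F, C[2] = 5

C[0]: E(K, D) = 9.
C[1]: E(K, B) = F.
C[2]: E(K, 1) = 5.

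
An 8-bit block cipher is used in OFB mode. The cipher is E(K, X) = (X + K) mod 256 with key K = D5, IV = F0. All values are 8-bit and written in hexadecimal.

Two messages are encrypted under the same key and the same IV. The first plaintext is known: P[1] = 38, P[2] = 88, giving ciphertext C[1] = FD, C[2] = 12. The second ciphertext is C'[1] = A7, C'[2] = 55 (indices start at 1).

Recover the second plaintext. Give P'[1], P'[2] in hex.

In OFB with a reused IV, both messages share the same keystream S_i, so C_i ⊕ C'_i = P_i ⊕ P'_i and thus P'_i = P_i ⊕ C_i ⊕ C'_i.
P'[1]: 38 ⊕ FD ⊕ A7 = 62.
P'[2]: 88 ⊕ 12 ⊕ 55 = CF.

P'[1] = 62, P'[2] = CF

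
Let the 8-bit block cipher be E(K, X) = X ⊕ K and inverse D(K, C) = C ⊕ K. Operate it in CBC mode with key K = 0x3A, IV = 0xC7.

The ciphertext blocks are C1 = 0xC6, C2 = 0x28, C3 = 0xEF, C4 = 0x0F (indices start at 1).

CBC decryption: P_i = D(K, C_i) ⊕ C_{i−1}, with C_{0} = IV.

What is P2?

P2: D(K, 0x28) = 0x12; 0x12 ⊕ 0xC6 = 0xD4.

P2 = 0xD4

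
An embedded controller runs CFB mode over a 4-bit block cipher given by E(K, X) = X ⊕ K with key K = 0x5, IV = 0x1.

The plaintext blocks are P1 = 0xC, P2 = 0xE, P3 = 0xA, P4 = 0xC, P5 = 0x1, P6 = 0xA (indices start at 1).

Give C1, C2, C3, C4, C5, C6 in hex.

C1 = 0x8, C2 = 0x3, C3 = 0xC, C4 = 0x5, C5 = 0x1, C6 = 0xE

CFB encryption: C_i = P_i ⊕ E(K, C_{i−1}), with C_{0} = IV.
C1: E(K, 0x1) = 0x4; 0xC ⊕ 0x4 = 0x8.
C2: E(K, 0x8) = 0xD; 0xE ⊕ 0xD = 0x3.
C3: E(K, 0x3) = 0x6; 0xA ⊕ 0x6 = 0xC.
C4: E(K, 0xC) = 0x9; 0xC ⊕ 0x9 = 0x5.
C5: E(K, 0x5) = 0x0; 0x1 ⊕ 0x0 = 0x1.
C6: E(K, 0x1) = 0x4; 0xA ⊕ 0x4 = 0xE.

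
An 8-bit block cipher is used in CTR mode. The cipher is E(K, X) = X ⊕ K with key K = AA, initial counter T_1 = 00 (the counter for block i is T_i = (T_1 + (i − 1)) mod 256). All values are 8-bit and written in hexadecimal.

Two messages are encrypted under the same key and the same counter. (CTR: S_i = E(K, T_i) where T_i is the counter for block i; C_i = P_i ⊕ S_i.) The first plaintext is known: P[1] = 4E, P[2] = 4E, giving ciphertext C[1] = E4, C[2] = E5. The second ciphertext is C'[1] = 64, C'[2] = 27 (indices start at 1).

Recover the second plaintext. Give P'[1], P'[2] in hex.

P'[1] = CE, P'[2] = 8C

In CTR with a reused counter, both messages share the same keystream S_i, so C_i ⊕ C'_i = P_i ⊕ P'_i and thus P'_i = P_i ⊕ C_i ⊕ C'_i.
P'[1]: 4E ⊕ E4 ⊕ 64 = CE.
P'[2]: 4E ⊕ E5 ⊕ 27 = 8C.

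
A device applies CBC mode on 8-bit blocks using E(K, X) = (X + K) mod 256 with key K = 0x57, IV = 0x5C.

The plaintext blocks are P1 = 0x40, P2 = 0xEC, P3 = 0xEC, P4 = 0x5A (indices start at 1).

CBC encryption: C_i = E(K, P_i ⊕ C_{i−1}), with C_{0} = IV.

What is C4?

C4 = 0x82

C1: P1 ⊕ 0x5C = 0x1C; E(K, 0x1C) = 0x73.
C2: P2 ⊕ 0x73 = 0x9F; E(K, 0x9F) = 0xF6.
C3: P3 ⊕ 0xF6 = 0x1A; E(K, 0x1A) = 0x71.
C4: P4 ⊕ 0x71 = 0x2B; E(K, 0x2B) = 0x82.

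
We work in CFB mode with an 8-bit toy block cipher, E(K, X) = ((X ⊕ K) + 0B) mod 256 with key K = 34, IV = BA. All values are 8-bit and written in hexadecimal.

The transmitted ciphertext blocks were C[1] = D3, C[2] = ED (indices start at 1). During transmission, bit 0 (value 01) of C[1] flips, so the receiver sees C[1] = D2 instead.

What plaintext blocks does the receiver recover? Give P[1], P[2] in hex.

CFB decryption: P_i = C_i ⊕ E(K, C_{i−1}), with C_{0} = IV.
Only C[1] changed, to D2. In CFB, a change in C_i flips the same bit in P_i and garbles P_{i+1}. Decrypting the received ciphertext:
P[1]: E(K, BA) = 99; D2 ⊕ 99 = 4B.
P[2]: E(K, D2) = F1; ED ⊕ F1 = 1C.
Blocks that differ from the original plaintext: P[1], P[2].

P[1] = 4B, P[2] = 1C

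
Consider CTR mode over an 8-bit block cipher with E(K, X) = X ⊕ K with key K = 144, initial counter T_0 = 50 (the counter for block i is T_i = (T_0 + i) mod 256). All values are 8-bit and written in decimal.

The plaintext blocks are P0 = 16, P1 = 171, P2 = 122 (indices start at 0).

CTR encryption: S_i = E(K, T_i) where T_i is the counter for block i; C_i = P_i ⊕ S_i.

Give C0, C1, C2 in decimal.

C0: T = 50, S = E(K, T) = 162; 16 ⊕ 162 = 178.
C1: T = 51, S = E(K, T) = 163; 171 ⊕ 163 = 8.
C2: T = 52, S = E(K, T) = 164; 122 ⊕ 164 = 222.

C0 = 178, C1 = 8, C2 = 222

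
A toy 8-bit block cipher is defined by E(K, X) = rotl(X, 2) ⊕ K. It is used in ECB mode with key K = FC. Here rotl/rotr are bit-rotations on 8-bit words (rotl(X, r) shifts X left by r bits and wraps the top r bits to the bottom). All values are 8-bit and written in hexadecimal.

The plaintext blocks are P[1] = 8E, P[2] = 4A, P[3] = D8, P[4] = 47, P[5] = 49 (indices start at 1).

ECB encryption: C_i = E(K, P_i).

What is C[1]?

C[1]: E(K, 8E) = C6.

C[1] = C6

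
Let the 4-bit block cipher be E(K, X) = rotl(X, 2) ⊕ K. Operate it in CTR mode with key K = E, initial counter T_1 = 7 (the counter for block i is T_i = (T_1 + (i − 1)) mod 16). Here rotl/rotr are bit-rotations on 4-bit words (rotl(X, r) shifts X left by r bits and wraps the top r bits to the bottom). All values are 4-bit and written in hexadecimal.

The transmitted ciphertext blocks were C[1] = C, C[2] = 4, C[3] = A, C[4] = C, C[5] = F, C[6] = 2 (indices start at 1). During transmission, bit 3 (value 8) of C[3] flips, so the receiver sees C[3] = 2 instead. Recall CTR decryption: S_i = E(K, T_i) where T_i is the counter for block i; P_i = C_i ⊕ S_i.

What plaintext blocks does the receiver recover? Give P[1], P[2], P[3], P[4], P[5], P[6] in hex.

Only C[3] changed, to 2. In CTR, a change in C_i flips the same bit in P_i only; the keystream is unaffected. Decrypting the received ciphertext:
P[1]: T = 7, S = E(K, T) = 3; C ⊕ 3 = F.
P[2]: T = 8, S = E(K, T) = C; 4 ⊕ C = 8.
P[3]: T = 9, S = E(K, T) = 8; 2 ⊕ 8 = A.
P[4]: T = A, S = E(K, T) = 4; C ⊕ 4 = 8.
P[5]: T = B, S = E(K, T) = 0; F ⊕ 0 = F.
P[6]: T = C, S = E(K, T) = D; 2 ⊕ D = F.
Blocks that differ from the original plaintext: P[3].

P[1] = F, P[2] = 8, P[3] = A, P[4] = 8, P[5] = F, P[6] = F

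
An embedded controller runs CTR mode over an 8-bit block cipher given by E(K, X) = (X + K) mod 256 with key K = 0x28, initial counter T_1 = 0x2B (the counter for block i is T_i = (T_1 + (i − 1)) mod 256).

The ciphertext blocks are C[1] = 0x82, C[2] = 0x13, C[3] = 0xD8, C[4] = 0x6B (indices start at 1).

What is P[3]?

CTR decryption: S_i = E(K, T_i) where T_i is the counter for block i; P_i = C_i ⊕ S_i.
P[3]: T = 0x2D, S = E(K, T) = 0x55; 0xD8 ⊕ 0x55 = 0x8D.

P[3] = 0x8D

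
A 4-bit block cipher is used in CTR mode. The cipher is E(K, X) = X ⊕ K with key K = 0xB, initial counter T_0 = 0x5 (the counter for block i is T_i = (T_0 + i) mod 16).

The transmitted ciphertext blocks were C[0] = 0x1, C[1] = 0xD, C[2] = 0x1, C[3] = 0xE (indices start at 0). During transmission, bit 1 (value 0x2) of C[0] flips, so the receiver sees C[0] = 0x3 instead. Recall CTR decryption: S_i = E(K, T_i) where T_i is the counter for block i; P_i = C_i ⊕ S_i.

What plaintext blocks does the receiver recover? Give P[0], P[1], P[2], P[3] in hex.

Only C[0] changed, to 0x3. In CTR, a change in C_i flips the same bit in P_i only; the keystream is unaffected. Decrypting the received ciphertext:
P[0]: T = 0x5, S = E(K, T) = 0xE; 0x3 ⊕ 0xE = 0xD.
P[1]: T = 0x6, S = E(K, T) = 0xD; 0xD ⊕ 0xD = 0x0.
P[2]: T = 0x7, S = E(K, T) = 0xC; 0x1 ⊕ 0xC = 0xD.
P[3]: T = 0x8, S = E(K, T) = 0x3; 0xE ⊕ 0x3 = 0xD.
Blocks that differ from the original plaintext: P[0].

P[0] = 0xD, P[1] = 0x0, P[2] = 0xD, P[3] = 0xD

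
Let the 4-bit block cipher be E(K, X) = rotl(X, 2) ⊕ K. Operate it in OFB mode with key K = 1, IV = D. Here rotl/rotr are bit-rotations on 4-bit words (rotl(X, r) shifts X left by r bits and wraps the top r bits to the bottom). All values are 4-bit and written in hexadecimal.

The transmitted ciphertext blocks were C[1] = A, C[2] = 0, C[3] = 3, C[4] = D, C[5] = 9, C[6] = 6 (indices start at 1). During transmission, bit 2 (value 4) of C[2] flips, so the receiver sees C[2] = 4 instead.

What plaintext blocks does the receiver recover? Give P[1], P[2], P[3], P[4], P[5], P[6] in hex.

P[1] = C, P[2] = C, P[3] = 0, P[4] = 0, P[5] = F, P[6] = E

OFB decryption: S_i = E(K, S_{i−1}) with S_{0} = IV; P_i = C_i ⊕ S_i.
Only C[2] changed, to 4. In OFB, a change in C_i flips the same bit in P_i only; the keystream is unaffected. Decrypting the received ciphertext:
P[1]: S = E(K, D) = 6; A ⊕ 6 = C.
P[2]: S = E(K, 6) = 8; 4 ⊕ 8 = C.
P[3]: S = E(K, 8) = 3; 3 ⊕ 3 = 0.
P[4]: S = E(K, 3) = D; D ⊕ D = 0.
P[5]: S = E(K, D) = 6; 9 ⊕ 6 = F.
P[6]: S = E(K, 6) = 8; 6 ⊕ 8 = E.
Blocks that differ from the original plaintext: P[2].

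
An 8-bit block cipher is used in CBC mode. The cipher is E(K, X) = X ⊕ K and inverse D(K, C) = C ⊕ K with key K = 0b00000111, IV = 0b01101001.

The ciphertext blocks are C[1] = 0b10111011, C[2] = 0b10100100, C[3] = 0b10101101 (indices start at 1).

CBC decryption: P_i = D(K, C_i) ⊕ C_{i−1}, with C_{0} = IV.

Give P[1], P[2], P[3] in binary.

P[1]: D(K, 0b10111011) = 0b10111100; 0b10111100 ⊕ 0b01101001 = 0b11010101.
P[2]: D(K, 0b10100100) = 0b10100011; 0b10100011 ⊕ 0b10111011 = 0b00011000.
P[3]: D(K, 0b10101101) = 0b10101010; 0b10101010 ⊕ 0b10100100 = 0b00001110.

P[1] = 0b11010101, P[2] = 0b00011000, P[3] = 0b00001110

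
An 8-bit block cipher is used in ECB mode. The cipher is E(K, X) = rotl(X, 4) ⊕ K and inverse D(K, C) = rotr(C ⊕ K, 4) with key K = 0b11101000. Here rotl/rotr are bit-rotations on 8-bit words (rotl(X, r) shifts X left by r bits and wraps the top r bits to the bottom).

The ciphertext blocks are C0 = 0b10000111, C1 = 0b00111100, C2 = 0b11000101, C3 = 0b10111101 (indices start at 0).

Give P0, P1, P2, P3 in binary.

ECB decryption: P_i = D(K, C_i).
P0: D(K, 0b10000111) = 0b11110110.
P1: D(K, 0b00111100) = 0b01001101.
P2: D(K, 0b11000101) = 0b11010010.
P3: D(K, 0b10111101) = 0b01010101.

P0 = 0b11110110, P1 = 0b01001101, P2 = 0b11010010, P3 = 0b01010101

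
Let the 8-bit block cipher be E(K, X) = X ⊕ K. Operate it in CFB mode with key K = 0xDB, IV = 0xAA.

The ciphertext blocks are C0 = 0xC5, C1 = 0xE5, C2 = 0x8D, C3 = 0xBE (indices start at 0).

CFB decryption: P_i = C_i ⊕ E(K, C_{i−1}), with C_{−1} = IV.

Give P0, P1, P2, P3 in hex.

P0 = 0xB4, P1 = 0xFB, P2 = 0xB3, P3 = 0xE8

P0: E(K, 0xAA) = 0x71; 0xC5 ⊕ 0x71 = 0xB4.
P1: E(K, 0xC5) = 0x1E; 0xE5 ⊕ 0x1E = 0xFB.
P2: E(K, 0xE5) = 0x3E; 0x8D ⊕ 0x3E = 0xB3.
P3: E(K, 0x8D) = 0x56; 0xBE ⊕ 0x56 = 0xE8.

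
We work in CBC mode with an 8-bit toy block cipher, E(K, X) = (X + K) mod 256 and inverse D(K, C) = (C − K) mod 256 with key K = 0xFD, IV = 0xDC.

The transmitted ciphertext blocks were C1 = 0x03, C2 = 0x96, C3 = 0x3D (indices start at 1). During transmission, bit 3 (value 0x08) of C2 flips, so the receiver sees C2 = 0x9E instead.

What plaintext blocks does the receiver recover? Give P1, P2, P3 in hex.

CBC decryption: P_i = D(K, C_i) ⊕ C_{i−1}, with C_{0} = IV.
Only C2 changed, to 0x9E. In CBC, a change in C_i garbles P_i and flips the same bit in P_{i+1}. Decrypting the received ciphertext:
P1: D(K, 0x03) = 0x06; 0x06 ⊕ 0xDC = 0xDA.
P2: D(K, 0x9E) = 0xA1; 0xA1 ⊕ 0x03 = 0xA2.
P3: D(K, 0x3D) = 0x40; 0x40 ⊕ 0x9E = 0xDE.
Blocks that differ from the original plaintext: P2, P3.

P1 = 0xDA, P2 = 0xA2, P3 = 0xDE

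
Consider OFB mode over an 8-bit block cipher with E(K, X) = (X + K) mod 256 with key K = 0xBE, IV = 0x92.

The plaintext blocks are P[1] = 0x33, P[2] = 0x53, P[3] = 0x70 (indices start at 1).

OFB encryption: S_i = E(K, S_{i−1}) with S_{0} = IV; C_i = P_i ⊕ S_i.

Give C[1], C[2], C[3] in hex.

C[1] = 0x63, C[2] = 0x5D, C[3] = 0xBC

C[1]: S = E(K, 0x92) = 0x50; 0x33 ⊕ 0x50 = 0x63.
C[2]: S = E(K, 0x50) = 0x0E; 0x53 ⊕ 0x0E = 0x5D.
C[3]: S = E(K, 0x0E) = 0xCC; 0x70 ⊕ 0xCC = 0xBC.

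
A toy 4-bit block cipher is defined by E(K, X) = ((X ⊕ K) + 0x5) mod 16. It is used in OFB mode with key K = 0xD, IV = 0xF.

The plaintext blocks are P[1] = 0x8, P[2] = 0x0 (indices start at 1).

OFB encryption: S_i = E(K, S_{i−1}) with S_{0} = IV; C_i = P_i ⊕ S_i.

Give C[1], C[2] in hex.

C[1]: S = E(K, 0xF) = 0x7; 0x8 ⊕ 0x7 = 0xF.
C[2]: S = E(K, 0x7) = 0xF; 0x0 ⊕ 0xF = 0xF.

C[1] = 0xF, C[2] = 0xF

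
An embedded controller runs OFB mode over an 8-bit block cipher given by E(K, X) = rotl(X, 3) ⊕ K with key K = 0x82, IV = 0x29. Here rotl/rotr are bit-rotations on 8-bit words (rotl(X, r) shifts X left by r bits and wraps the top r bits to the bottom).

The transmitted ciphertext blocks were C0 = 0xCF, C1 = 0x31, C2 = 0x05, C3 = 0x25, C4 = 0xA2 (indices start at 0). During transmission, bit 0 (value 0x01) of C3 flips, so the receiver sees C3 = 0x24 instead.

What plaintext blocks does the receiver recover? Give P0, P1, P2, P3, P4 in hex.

P0 = 0x04, P1 = 0xED, P2 = 0x61, P3 = 0x85, P4 = 0x2D

OFB decryption: S_i = E(K, S_{i−1}) with S_{−1} = IV; P_i = C_i ⊕ S_i.
Only C3 changed, to 0x24. In OFB, a change in C_i flips the same bit in P_i only; the keystream is unaffected. Decrypting the received ciphertext:
P0: S = E(K, 0x29) = 0xCB; 0xCF ⊕ 0xCB = 0x04.
P1: S = E(K, 0xCB) = 0xDC; 0x31 ⊕ 0xDC = 0xED.
P2: S = E(K, 0xDC) = 0x64; 0x05 ⊕ 0x64 = 0x61.
P3: S = E(K, 0x64) = 0xA1; 0x24 ⊕ 0xA1 = 0x85.
P4: S = E(K, 0xA1) = 0x8F; 0xA2 ⊕ 0x8F = 0x2D.
Blocks that differ from the original plaintext: P3.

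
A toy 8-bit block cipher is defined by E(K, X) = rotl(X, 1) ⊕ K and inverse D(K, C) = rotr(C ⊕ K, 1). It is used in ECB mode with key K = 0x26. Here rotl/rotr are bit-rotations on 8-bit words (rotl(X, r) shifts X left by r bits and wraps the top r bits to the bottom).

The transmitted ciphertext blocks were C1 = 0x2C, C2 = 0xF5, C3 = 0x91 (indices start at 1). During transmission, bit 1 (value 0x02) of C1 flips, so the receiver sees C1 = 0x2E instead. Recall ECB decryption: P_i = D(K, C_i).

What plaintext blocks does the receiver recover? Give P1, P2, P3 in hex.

P1 = 0x04, P2 = 0xE9, P3 = 0xDB

Only C1 changed, to 0x2E. In ECB, a change in C_i affects only P_i. Decrypting the received ciphertext:
P1: D(K, 0x2E) = 0x04.
P2: D(K, 0xF5) = 0xE9.
P3: D(K, 0x91) = 0xDB.
Blocks that differ from the original plaintext: P1.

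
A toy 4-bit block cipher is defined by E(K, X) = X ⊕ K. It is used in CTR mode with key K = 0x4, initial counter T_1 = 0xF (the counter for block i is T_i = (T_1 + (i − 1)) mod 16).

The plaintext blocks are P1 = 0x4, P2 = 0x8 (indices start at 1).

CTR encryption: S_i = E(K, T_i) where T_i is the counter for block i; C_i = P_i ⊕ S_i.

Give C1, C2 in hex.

C1 = 0xF, C2 = 0xC

C1: T = 0xF, S = E(K, T) = 0xB; 0x4 ⊕ 0xB = 0xF.
C2: T = 0x0, S = E(K, T) = 0x4; 0x8 ⊕ 0x4 = 0xC.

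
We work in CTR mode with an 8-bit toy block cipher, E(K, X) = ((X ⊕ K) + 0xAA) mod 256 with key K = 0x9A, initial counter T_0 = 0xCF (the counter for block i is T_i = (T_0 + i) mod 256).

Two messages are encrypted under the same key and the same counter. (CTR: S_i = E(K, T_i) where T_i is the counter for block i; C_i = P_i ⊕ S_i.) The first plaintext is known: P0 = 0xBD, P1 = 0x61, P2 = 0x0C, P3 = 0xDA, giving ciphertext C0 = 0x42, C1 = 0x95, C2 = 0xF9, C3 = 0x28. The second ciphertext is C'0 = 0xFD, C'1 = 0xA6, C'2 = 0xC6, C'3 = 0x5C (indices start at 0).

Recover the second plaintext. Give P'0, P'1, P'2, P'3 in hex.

P'0 = 0x02, P'1 = 0x52, P'2 = 0x33, P'3 = 0xAE

In CTR with a reused counter, both messages share the same keystream S_i, so C_i ⊕ C'_i = P_i ⊕ P'_i and thus P'_i = P_i ⊕ C_i ⊕ C'_i.
P'0: 0xBD ⊕ 0x42 ⊕ 0xFD = 0x02.
P'1: 0x61 ⊕ 0x95 ⊕ 0xA6 = 0x52.
P'2: 0x0C ⊕ 0xF9 ⊕ 0xC6 = 0x33.
P'3: 0xDA ⊕ 0x28 ⊕ 0x5C = 0xAE.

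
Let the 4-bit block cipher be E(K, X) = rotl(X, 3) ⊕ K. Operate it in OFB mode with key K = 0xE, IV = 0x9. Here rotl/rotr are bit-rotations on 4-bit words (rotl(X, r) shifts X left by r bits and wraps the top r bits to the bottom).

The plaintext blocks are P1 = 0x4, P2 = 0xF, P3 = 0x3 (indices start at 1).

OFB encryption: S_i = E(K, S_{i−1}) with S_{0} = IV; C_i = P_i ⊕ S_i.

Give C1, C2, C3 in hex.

C1 = 0x6, C2 = 0x0, C3 = 0x2

C1: S = E(K, 0x9) = 0x2; 0x4 ⊕ 0x2 = 0x6.
C2: S = E(K, 0x2) = 0xF; 0xF ⊕ 0xF = 0x0.
C3: S = E(K, 0xF) = 0x1; 0x3 ⊕ 0x1 = 0x2.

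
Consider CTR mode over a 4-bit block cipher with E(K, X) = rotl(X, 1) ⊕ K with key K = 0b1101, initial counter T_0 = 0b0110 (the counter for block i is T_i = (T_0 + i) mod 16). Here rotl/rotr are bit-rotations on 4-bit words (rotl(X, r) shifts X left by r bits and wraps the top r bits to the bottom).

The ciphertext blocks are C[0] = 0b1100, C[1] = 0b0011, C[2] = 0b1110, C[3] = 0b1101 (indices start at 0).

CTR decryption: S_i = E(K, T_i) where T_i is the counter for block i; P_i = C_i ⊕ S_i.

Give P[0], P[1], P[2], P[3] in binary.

P[0] = 0b1101, P[1] = 0b0000, P[2] = 0b0010, P[3] = 0b0011

P[0]: T = 0b0110, S = E(K, T) = 0b0001; 0b1100 ⊕ 0b0001 = 0b1101.
P[1]: T = 0b0111, S = E(K, T) = 0b0011; 0b0011 ⊕ 0b0011 = 0b0000.
P[2]: T = 0b1000, S = E(K, T) = 0b1100; 0b1110 ⊕ 0b1100 = 0b0010.
P[3]: T = 0b1001, S = E(K, T) = 0b1110; 0b1101 ⊕ 0b1110 = 0b0011.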